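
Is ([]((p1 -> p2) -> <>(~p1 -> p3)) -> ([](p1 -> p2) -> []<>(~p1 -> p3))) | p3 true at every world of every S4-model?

Tableau for the negation ~(([]((p1 -> p2) -> <>(~p1 -> p3)) -> ([](p1 -> p2) -> []<>(~p1 -> p3))) | p3):
1. ~(([]((p1 -> p2) -> <>(~p1 -> p3)) -> ([](p1 -> p2) -> []<>(~p1 -> p3))) | p3), w0
2. ~([]((p1 -> p2) -> <>(~p1 -> p3)) -> ([](p1 -> p2) -> []<>(~p1 -> p3))), w0   [~|-rule on 1]
3. ~p3, w0   [~|-rule on 1]
4. []((p1 -> p2) -> <>(~p1 -> p3)), w0   [~->-rule on 2]
5. ~([](p1 -> p2) -> []<>(~p1 -> p3)), w0   [~->-rule on 2]
6. [](p1 -> p2), w0   [~->-rule on 5]
7. ~[]<>(~p1 -> p3), w0   [~->-rule on 5]
8. (p1 -> p2) -> <>(~p1 -> p3), w0   [[]-rule on 4 via w0Rw0]
9. p1 -> p2, w0   [[]-rule on 6 via w0Rw0]
10. <>(~p1 -> p3), w0   [->-rule on 8 (branches; this branch)]
11. p2, w0   [->-rule on 9 (branches; this branch)]
12. ~<>(~p1 -> p3), w1   [~[]-rule on 7: fresh world w1, w0Rw1]
13. (p1 -> p2) -> <>(~p1 -> p3), w1   [[]-rule on 4 via w0Rw1]
14. p1 -> p2, w1   [[]-rule on 6 via w0Rw1]
15. ~(~p1 -> p3), w1   [~<>-rule on 12 via w1Rw1]
16. ~p1, w1   [~->-rule on 15]
17. ~p3, w1   [~->-rule on 15]
18. <>(~p1 -> p3), w1   [->-rule on 13 (branches; this branch)]
19. p2, w1   [->-rule on 14 (branches; this branch)]
20. ~p1 -> p3, w2   [<>-rule on 10: fresh world w2, w0Rw2]
21. (p1 -> p2) -> <>(~p1 -> p3), w2   [[]-rule on 4 via w0Rw2]
22. p1 -> p2, w2   [[]-rule on 6 via w0Rw2]
23. p3, w2   [->-rule on 20 (branches; this branch)]
24. <>(~p1 -> p3), w2   [->-rule on 21 (branches; this branch)]
25. p2, w2   [->-rule on 22 (branches; this branch)]
26. ~p1 -> p3, w3   [<>-rule on 18: fresh world w3, w1Rw3]
27. (p1 -> p2) -> <>(~p1 -> p3), w3   [[]-rule on 4 via w0Rw3]
28. p1 -> p2, w3   [[]-rule on 6 via w0Rw3]
29. ~(~p1 -> p3), w3   [~<>-rule on 12 via w1Rw3]
30. ~p1, w3   [~->-rule on 29]
31. ~p3, w3   [~->-rule on 29]
32. p3, w3   [->-rule on 26 (branches; this branch)]
Accessibility: w0Rw0, w0Rw1, w0Rw2, w0Rw3, w1Rw1, w1Rw3, w2Rw2, w3Rw3
Branch closes: p3 and ~p3 both at w3.
All branches of the negation close; one closing branch shown above.

Yes, valid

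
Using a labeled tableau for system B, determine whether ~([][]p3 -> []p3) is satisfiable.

Unsatisfiable

1. ~([][]p3 -> []p3), w0
2. [][]p3, w0
3. ~[]p3, w0
4. []p3, w0
5. p3, w0
6. ~p3, w1
7. []p3, w1
8. p3, w1
Accessibility: w0Rw0, w0Rw1, w1Rw0, w1Rw1
Branch closes: p3 and ~p3 both at w1.
All branches of the tableau close; one closing branch shown above.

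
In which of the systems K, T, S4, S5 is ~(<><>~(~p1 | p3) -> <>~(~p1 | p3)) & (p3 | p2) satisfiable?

K, T

S4-tableau for the formula:
1. ~(<><>~(~p1 | p3) -> <>~(~p1 | p3)) & (p3 | p2), u
2. ~(<><>~(~p1 | p3) -> <>~(~p1 | p3)), u
3. p3 | p2, u
4. <><>~(~p1 | p3), u
5. ~<>~(~p1 | p3), u
6. ~p1 | p3, u
7. p2, u
8. p3, u
9. <>~(~p1 | p3), v
10. ~p1 | p3, v
11. p3, v
12. ~(~p1 | p3), w
13. p1, w
14. ~p3, w
15. ~p1 | p3, w
16. p3, w
Accessibility: uRu, uRv, uRw, vRv, vRw, wRw
Branch closes: p3 and ~p3 both at w.
Every branch closes (one shown): unsatisfiable in S4, hence also in S5 (every S5-frame is an S4-frame).
T-tableau for the formula:
1. ~(<><>~(~p1 | p3) -> <>~(~p1 | p3)) & (p3 | p2), u
2. ~(<><>~(~p1 | p3) -> <>~(~p1 | p3)), u
3. p3 | p2, u
4. <><>~(~p1 | p3), u
5. ~<>~(~p1 | p3), u
6. ~p1 | p3, u
7. p2, u
8. p3, u
9. <>~(~p1 | p3), v
10. ~p1 | p3, v
11. p3, v
12. ~(~p1 | p3), w
13. p1, w
14. ~p3, w
Accessibility: uRu, uRv, vRv, vRw, wRw
Complete open branch: satisfiable in T, hence also in K (this T-model is also a K-model).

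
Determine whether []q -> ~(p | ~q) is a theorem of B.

Invalid (countermodel exists)

Tableau for the negation ~([]q -> ~(p | ~q)):
1. ~([]q -> ~(p | ~q)), u
2. []q, u
3. p | ~q, u
4. q, u
5. p, u
Accessibility: uRu
The negation has an open branch (countermodel exists).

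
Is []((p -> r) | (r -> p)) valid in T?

Valid

Tableau for the negation ~[]((p -> r) | (r -> p)):
1. ~[]((p -> r) | (r -> p)), w0
2. ~((p -> r) | (r -> p)), w1
3. ~(p -> r), w1
4. ~(r -> p), w1
5. p, w1
6. ~r, w1
7. r, w1
8. ~p, w1
Accessibility: w0Rw0, w0Rw1, w1Rw1
Branch closes: r and ~r both at w1.
All branches of the negation close; one closing branch shown above.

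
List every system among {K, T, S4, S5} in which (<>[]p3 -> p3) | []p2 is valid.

S4-tableau for the negation ~((<>[]p3 -> p3) | []p2):
1. ~((<>[]p3 -> p3) | []p2), 0
2. ~(<>[]p3 -> p3), 0
3. ~[]p2, 0
4. <>[]p3, 0
5. ~p3, 0
6. ~p2, 1
7. []p3, 2
8. p3, 2
Accessibility: 0R0, 0R1, 0R2, 1R1, 2R2
Complete open branch: countermodel on an S4-frame, so not valid in S4, nor in K, T (the same frame is also a K-frame and a T-frame).
S5-tableau for the negation ~((<>[]p3 -> p3) | []p2):
1. ~((<>[]p3 -> p3) | []p2), 0
2. ~(<>[]p3 -> p3), 0
3. ~[]p2, 0
4. <>[]p3, 0
5. ~p3, 0
6. ~p2, 1
7. []p3, 2
8. p3, 0
Accessibility: 0R0, 0R1, 0R2, 1R0, 1R1, 1R2, 2R0, 2R1, 2R2
Branch closes: p3 and ~p3 both at 0.
Every branch closes (one shown): valid in S5.

S5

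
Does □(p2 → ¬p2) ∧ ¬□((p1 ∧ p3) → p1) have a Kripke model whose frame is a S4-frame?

1. □(p2 → ¬p2) ∧ ¬□((p1 ∧ p3) → p1), 0
2. □(p2 → ¬p2), 0   [∧-rule on 1]
3. ¬□((p1 ∧ p3) → p1), 0   [∧-rule on 1]
4. p2 → ¬p2, 0   [□-rule on 2 via 0R0]
5. ¬p2, 0   [→-rule on 4 (branches; this branch)]
6. ¬((p1 ∧ p3) → p1), 1   [¬□-rule on 3: fresh world 1, 0R1]
7. p1 ∧ p3, 1   [¬→-rule on 6]
8. ¬p1, 1   [¬→-rule on 6]
9. p1, 1   [∧-rule on 7]
10. p3, 1   [∧-rule on 7]
Accessibility: 0R0, 0R1, 1R1
Branch closes: p1 and ¬p1 both at 1.
(One branch shown.) All branches close.

No, unsatisfiable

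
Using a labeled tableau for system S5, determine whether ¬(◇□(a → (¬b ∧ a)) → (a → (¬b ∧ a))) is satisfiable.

1. ¬(◇□(a → (¬b ∧ a)) → (a → (¬b ∧ a))), w0
2. ◇□(a → (¬b ∧ a)), w0
3. ¬(a → (¬b ∧ a)), w0
4. a, w0
5. ¬(¬b ∧ a), w0
6. b, w0
7. □(a → (¬b ∧ a)), w1
8. a → (¬b ∧ a), w0
9. a → (¬b ∧ a), w1
10. ¬b ∧ a, w0
11. ¬b, w0
Accessibility: w0Rw0, w0Rw1, w1Rw0, w1Rw1
Branch closes: b and ¬b both at w0.
Every branch closes; the branch above is one of them.

No, unsatisfiable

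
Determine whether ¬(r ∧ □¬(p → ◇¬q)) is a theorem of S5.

No, not valid

Tableau for the negation r ∧ □¬(p → ◇¬q):
1. r ∧ □¬(p → ◇¬q), w0
2. r, w0   [∧-rule on 1]
3. □¬(p → ◇¬q), w0   [∧-rule on 1]
4. ¬(p → ◇¬q), w0   [□-rule on 3 via w0Rw0]
5. p, w0   [¬→-rule on 4]
6. ¬◇¬q, w0   [¬→-rule on 4]
7. q, w0   [¬◇-rule on 6 via w0Rw0]
Accessibility: w0Rw0
The negation has an open branch (countermodel exists).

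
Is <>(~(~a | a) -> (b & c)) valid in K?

Tableau for the negation ~<>(~(~a | a) -> (b & c)):
1. ~<>(~(~a | a) -> (b & c)), 0
The negation has an open branch (countermodel exists).

No, not valid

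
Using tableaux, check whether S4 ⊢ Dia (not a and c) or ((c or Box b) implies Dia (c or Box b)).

Tableau for the negation not (Dia (not a and c) or ((c or Box b) implies Dia (c or Box b))):
1. not (Dia (not a and c) or ((c or Box b) implies Dia (c or Box b))), 0
2. not Dia (not a and c), 0
3. not ((c or Box b) implies Dia (c or Box b)), 0
4. c or Box b, 0
5. not Dia (c or Box b), 0
6. not (not a and c), 0
7. not (c or Box b), 0
8. not c, 0
9. not Box b, 0
10. Box b, 0
11. b, 0
12. not b, 1
13. not (not a and c), 1
14. not (c or Box b), 1
15. not c, 1
16. not Box b, 1
17. b, 1
Accessibility: 0R0, 0R1, 1R1
Branch closes: b and not b both at 1.
All branches of the negation close; one closing branch shown above.

Valid in S4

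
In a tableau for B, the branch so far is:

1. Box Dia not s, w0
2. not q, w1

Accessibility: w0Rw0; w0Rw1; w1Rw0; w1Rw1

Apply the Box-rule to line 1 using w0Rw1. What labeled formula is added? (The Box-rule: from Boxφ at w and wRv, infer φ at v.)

Dia not s, w1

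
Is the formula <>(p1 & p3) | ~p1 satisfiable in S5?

1. <>(p1 & p3) | ~p1, w0
2. ~p1, w0
Accessibility: w0Rw0

Satisfiable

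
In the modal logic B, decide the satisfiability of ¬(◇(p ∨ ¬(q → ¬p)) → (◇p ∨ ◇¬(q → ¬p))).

Unsatisfiable

1. ¬(◇(p ∨ ¬(q → ¬p)) → (◇p ∨ ◇¬(q → ¬p))), u
2. ◇(p ∨ ¬(q → ¬p)), u
3. ¬(◇p ∨ ◇¬(q → ¬p)), u
4. ¬◇p, u
5. ¬◇¬(q → ¬p), u
6. ¬p, u
7. q → ¬p, u
8. p ∨ ¬(q → ¬p), v
9. ¬p, v
10. q → ¬p, v
11. ¬(q → ¬p), v
12. q, v
13. p, v
Accessibility: uRu, uRv, vRu, vRv
Branch closes: p and ¬p both at v.
Every branch closes; the branch above is one of them.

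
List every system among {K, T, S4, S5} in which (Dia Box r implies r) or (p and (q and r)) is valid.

S5

S5-tableau for the negation not ((Dia Box r implies r) or (p and (q and r))):
1. not ((Dia Box r implies r) or (p and (q and r))), 0
2. not (Dia Box r implies r), 0
3. not (p and (q and r)), 0
4. Dia Box r, 0
5. not r, 0
6. not (q and r), 0
7. Box r, 1
8. r, 0
Accessibility: 0R0, 0R1, 1R0, 1R1
Branch closes: r and not r both at 0.
Every branch closes (one shown): valid in S5.
S4-tableau for the negation not ((Dia Box r implies r) or (p and (q and r))):
1. not ((Dia Box r implies r) or (p and (q and r))), 0
2. not (Dia Box r implies r), 0
3. not (p and (q and r)), 0
4. Dia Box r, 0
5. not r, 0
6. not (q and r), 0
7. Box r, 1
8. r, 1
Accessibility: 0R0, 0R1, 1R1
Complete open branch: countermodel on an S4-frame, so not valid in S4, nor in K, T (the same frame is also a K-frame and a T-frame).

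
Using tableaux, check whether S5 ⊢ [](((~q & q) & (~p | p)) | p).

Tableau for the negation ~[](((~q & q) & (~p | p)) | p):
1. ~[](((~q & q) & (~p | p)) | p), 0
2. ~(((~q & q) & (~p | p)) | p), 1
3. ~((~q & q) & (~p | p)), 1
4. ~p, 1
5. ~(~q & q), 1
6. ~q, 1
Accessibility: 0R0, 0R1, 1R0, 1R1
The negation has an open branch (countermodel exists).

Invalid (countermodel exists)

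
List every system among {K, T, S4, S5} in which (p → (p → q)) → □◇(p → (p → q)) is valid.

S5-tableau for the negation ¬((p → (p → q)) → □◇(p → (p → q))):
1. ¬((p → (p → q)) → □◇(p → (p → q))), u
2. p → (p → q), u
3. ¬□◇(p → (p → q)), u
4. p → q, u
5. q, u
6. ¬◇(p → (p → q)), v
7. ¬(p → (p → q)), u
8. p, u
9. ¬(p → q), u
10. ¬q, u
Accessibility: uRu, uRv, vRu, vRv
Branch closes: q and ¬q both at u.
Every branch closes (one shown): valid in S5.
S4-tableau for the negation ¬((p → (p → q)) → □◇(p → (p → q))):
1. ¬((p → (p → q)) → □◇(p → (p → q))), u
2. p → (p → q), u
3. ¬□◇(p → (p → q)), u
4. p → q, u
5. q, u
6. ¬◇(p → (p → q)), v
7. ¬(p → (p → q)), v
8. p, v
9. ¬(p → q), v
10. ¬q, v
Accessibility: uRu, uRv, vRv
Complete open branch: countermodel on an S4-frame, so not valid in S4, nor in K, T (the same frame is also a K-frame and a T-frame).

S5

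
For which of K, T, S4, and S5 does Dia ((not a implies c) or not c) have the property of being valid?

K-tableau for the negation not Dia ((not a implies c) or not c):
1. not Dia ((not a implies c) or not c), w0
Complete open branch: countermodel on a K-frame, so not valid in K.
T-tableau for the negation not Dia ((not a implies c) or not c):
1. not Dia ((not a implies c) or not c), w0
2. not ((not a implies c) or not c), w0   [neg-Dia-rule on 1 via w0Rw0]
3. not (not a implies c), w0   [neg-or-rule on 2]
4. c, w0   [neg-or-rule on 2]
5. not a, w0   [neg-implies-rule on 3]
6. not c, w0   [neg-implies-rule on 3]
Accessibility: w0Rw0
Branch closes: c and not c both at w0.
Every branch closes (one shown): valid in T, hence also in S4, S5 (every theorem of T is a theorem of S4 and S5).

T, S4, S5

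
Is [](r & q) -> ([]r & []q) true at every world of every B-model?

Valid

Tableau for the negation ~([](r & q) -> ([]r & []q)):
1. ~([](r & q) -> ([]r & []q)), u
2. [](r & q), u   [~->-rule on 1]
3. ~([]r & []q), u   [~->-rule on 1]
4. r & q, u   [[]-rule on 2 via uRu]
5. r, u   [&-rule on 4]
6. q, u   [&-rule on 4]
7. ~[]q, u   [~&-rule on 3 (branches; this branch)]
8. ~q, v   [~[]-rule on 7: fresh world v, uRv]
9. r & q, v   [[]-rule on 2 via uRv]
10. r, v   [&-rule on 9]
11. q, v   [&-rule on 9]
Accessibility: uRu, uRv, vRu, vRv
Branch closes: q and ~q both at v.
All branches of the negation close; one closing branch shown above.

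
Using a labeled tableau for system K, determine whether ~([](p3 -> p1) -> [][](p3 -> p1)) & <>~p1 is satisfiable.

Satisfiable (open branch found)

1. ~([](p3 -> p1) -> [][](p3 -> p1)) & <>~p1, 0
2. ~([](p3 -> p1) -> [][](p3 -> p1)), 0   [&-rule on 1]
3. <>~p1, 0   [&-rule on 1]
4. [](p3 -> p1), 0   [~->-rule on 2]
5. ~[][](p3 -> p1), 0   [~->-rule on 2]
6. ~p1, 1   [<>-rule on 3: fresh world 1, 0R1]
7. p3 -> p1, 1   [[]-rule on 4 via 0R1]
8. ~p3, 1   [->-rule on 7 (branches; this branch)]
9. ~[](p3 -> p1), 2   [~[]-rule on 5: fresh world 2, 0R2]
10. p3 -> p1, 2   [[]-rule on 4 via 0R2]
11. p1, 2   [->-rule on 10 (branches; this branch)]
12. ~(p3 -> p1), 3   [~[]-rule on 9: fresh world 3, 2R3]
13. p3, 3   [~->-rule on 12]
14. ~p1, 3   [~->-rule on 12]
Accessibility: 0R1, 0R2, 2R3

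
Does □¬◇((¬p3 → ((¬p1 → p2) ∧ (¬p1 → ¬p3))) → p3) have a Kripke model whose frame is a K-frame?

Satisfiable (open branch found)

1. □¬◇((¬p3 → ((¬p1 → p2) ∧ (¬p1 → ¬p3))) → p3), 0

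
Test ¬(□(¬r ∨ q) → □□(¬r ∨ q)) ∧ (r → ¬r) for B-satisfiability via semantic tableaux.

1. ¬(□(¬r ∨ q) → □□(¬r ∨ q)) ∧ (r → ¬r), w0
2. ¬(□(¬r ∨ q) → □□(¬r ∨ q)), w0
3. r → ¬r, w0
4. □(¬r ∨ q), w0
5. ¬□□(¬r ∨ q), w0
6. ¬r ∨ q, w0
7. ¬r, w0
8. q, w0
9. ¬□(¬r ∨ q), w1
10. ¬r ∨ q, w1
11. q, w1
12. ¬(¬r ∨ q), w2
13. r, w2
14. ¬q, w2
Accessibility: w0Rw0, w0Rw1, w1Rw0, w1Rw1, w1Rw2, w2Rw1, w2Rw2

Satisfiable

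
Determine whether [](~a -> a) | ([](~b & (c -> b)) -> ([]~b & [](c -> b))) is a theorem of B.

Valid

Tableau for the negation ~([](~a -> a) | ([](~b & (c -> b)) -> ([]~b & [](c -> b)))):
1. ~([](~a -> a) | ([](~b & (c -> b)) -> ([]~b & [](c -> b)))), 0
2. ~[](~a -> a), 0   [~|-rule on 1]
3. ~([](~b & (c -> b)) -> ([]~b & [](c -> b))), 0   [~|-rule on 1]
4. [](~b & (c -> b)), 0   [~->-rule on 3]
5. ~([]~b & [](c -> b)), 0   [~->-rule on 3]
6. ~b & (c -> b), 0   [[]-rule on 4 via 0R0]
7. ~b, 0   [&-rule on 6]
8. c -> b, 0   [&-rule on 6]
9. ~[](c -> b), 0   [~&-rule on 5 (branches; this branch)]
10. ~c, 0   [->-rule on 8 (branches; this branch)]
11. ~(~a -> a), 1   [~[]-rule on 2: fresh world 1, 0R1]
12. ~a, 1   [~->-rule on 11]
13. ~b & (c -> b), 1   [[]-rule on 4 via 0R1]
14. ~b, 1   [&-rule on 13]
15. c -> b, 1   [&-rule on 13]
16. ~c, 1   [->-rule on 15 (branches; this branch)]
17. ~(c -> b), 2   [~[]-rule on 9: fresh world 2, 0R2]
18. c, 2   [~->-rule on 17]
19. ~b, 2   [~->-rule on 17]
20. ~b & (c -> b), 2   [[]-rule on 4 via 0R2]
21. c -> b, 2   [&-rule on 20]
22. b, 2   [->-rule on 21 (branches; this branch)]
Accessibility: 0R0, 0R1, 0R2, 1R0, 1R1, 2R0, 2R2
Branch closes: b and ~b both at 2.
All branches of the negation close; one closing branch shown above.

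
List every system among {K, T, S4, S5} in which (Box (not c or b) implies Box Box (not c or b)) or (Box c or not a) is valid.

S4, S5

S4-tableau for the negation not ((Box (not c or b) implies Box Box (not c or b)) or (Box c or not a)):
1. not ((Box (not c or b) implies Box Box (not c or b)) or (Box c or not a)), u
2. not (Box (not c or b) implies Box Box (not c or b)), u
3. not (Box c or not a), u
4. Box (not c or b), u
5. not Box Box (not c or b), u
6. not Box c, u
7. a, u
8. not c or b, u
9. b, u
10. not Box (not c or b), v
11. not c or b, v
12. b, v
13. not c, w
14. not c or b, w
15. b, w
16. not (not c or b), x
17. c, x
18. not b, x
19. not c or b, x
20. b, x
Accessibility: uRu, uRv, uRw, uRx, vRv, vRx, wRw, xRx
Branch closes: b and not b both at x.
Every branch closes (one shown): valid in S4, hence also in S5 (every theorem of S4 is a theorem of S5).
T-tableau for the negation not ((Box (not c or b) implies Box Box (not c or b)) or (Box c or not a)):
1. not ((Box (not c or b) implies Box Box (not c or b)) or (Box c or not a)), u
2. not (Box (not c or b) implies Box Box (not c or b)), u
3. not (Box c or not a), u
4. Box (not c or b), u
5. not Box Box (not c or b), u
6. not Box c, u
7. a, u
8. not c or b, u
9. b, u
10. not Box (not c or b), v
11. not c or b, v
12. b, v
13. not c, w
14. not c or b, w
15. b, w
16. not (not c or b), x
17. c, x
18. not b, x
Accessibility: uRu, uRv, uRw, vRv, vRx, wRw, xRx
Complete open branch: countermodel on a T-frame, so not valid in T, nor in K (the same frame is also a K-frame).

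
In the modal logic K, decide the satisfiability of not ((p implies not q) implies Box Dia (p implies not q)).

1. not ((p implies not q) implies Box Dia (p implies not q)), w0
2. p implies not q, w0   [neg-implies-rule on 1]
3. not Box Dia (p implies not q), w0   [neg-implies-rule on 1]
4. not q, w0   [implies-rule on 2 (branches; this branch)]
5. not Dia (p implies not q), w1   [neg-Box-rule on 3: fresh world w1, w0Rw1]
Accessibility: w0Rw1

Satisfiable (open branch found)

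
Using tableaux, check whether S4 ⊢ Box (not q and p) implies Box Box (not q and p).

Tableau for the negation not (Box (not q and p) implies Box Box (not q and p)):
1. not (Box (not q and p) implies Box Box (not q and p)), 0
2. Box (not q and p), 0
3. not Box Box (not q and p), 0
4. not q and p, 0
5. not q, 0
6. p, 0
7. not Box (not q and p), 1
8. not q and p, 1
9. not q, 1
10. p, 1
11. not (not q and p), 2
12. not q and p, 2
13. not q, 2
14. p, 2
15. not p, 2
Accessibility: 0R0, 0R1, 0R2, 1R1, 1R2, 2R2
Branch closes: p and not p both at 2.
All branches of the negation close; one closing branch shown above.

Yes, valid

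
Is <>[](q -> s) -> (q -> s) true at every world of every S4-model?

Tableau for the negation ~(<>[](q -> s) -> (q -> s)):
1. ~(<>[](q -> s) -> (q -> s)), 0
2. <>[](q -> s), 0   [~->-rule on 1]
3. ~(q -> s), 0   [~->-rule on 1]
4. q, 0   [~->-rule on 3]
5. ~s, 0   [~->-rule on 3]
6. [](q -> s), 1   [<>-rule on 2: fresh world 1, 0R1]
7. q -> s, 1   [[]-rule on 6 via 1R1]
8. s, 1   [->-rule on 7 (branches; this branch)]
Accessibility: 0R0, 0R1, 1R1
The negation has an open branch (countermodel exists).

No, not valid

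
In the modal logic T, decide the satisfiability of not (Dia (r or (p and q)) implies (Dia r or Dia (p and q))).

Unsatisfiable (every branch closes)

1. not (Dia (r or (p and q)) implies (Dia r or Dia (p and q))), 0
2. Dia (r or (p and q)), 0
3. not (Dia r or Dia (p and q)), 0
4. not Dia r, 0
5. not Dia (p and q), 0
6. not r, 0
7. not (p and q), 0
8. not q, 0
9. r or (p and q), 1
10. not r, 1
11. not (p and q), 1
12. p and q, 1
13. p, 1
14. q, 1
15. not q, 1
Accessibility: 0R0, 0R1, 1R1
Branch closes: q and not q both at 1.
(One branch shown.) All branches close.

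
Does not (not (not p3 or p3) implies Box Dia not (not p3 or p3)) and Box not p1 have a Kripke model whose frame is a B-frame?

1. not (not (not p3 or p3) implies Box Dia not (not p3 or p3)) and Box not p1, u
2. not (not (not p3 or p3) implies Box Dia not (not p3 or p3)), u
3. Box not p1, u
4. not (not p3 or p3), u
5. not Box Dia not (not p3 or p3), u
6. p3, u
7. not p3, u
Accessibility: uRu
Branch closes: p3 and not p3 both at u.
(One branch shown.) All branches close.

Unsatisfiable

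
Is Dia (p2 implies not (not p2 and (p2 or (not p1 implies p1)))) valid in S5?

Tableau for the negation not Dia (p2 implies not (not p2 and (p2 or (not p1 implies p1)))):
1. not Dia (p2 implies not (not p2 and (p2 or (not p1 implies p1)))), u
2. not (p2 implies not (not p2 and (p2 or (not p1 implies p1)))), u   [neg-Dia-rule on 1 via uRu]
3. p2, u   [neg-implies-rule on 2]
4. not p2 and (p2 or (not p1 implies p1)), u   [neg-implies-rule on 2]
5. not p2, u   [and-rule on 4]
6. p2 or (not p1 implies p1), u   [and-rule on 4]
Accessibility: uRu
Branch closes: p2 and not p2 both at u.
All branches of the negation close; one closing branch shown above.

Yes, valid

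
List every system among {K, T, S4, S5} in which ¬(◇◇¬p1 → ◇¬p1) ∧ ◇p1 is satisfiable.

S4-tableau for the formula:
1. ¬(◇◇¬p1 → ◇¬p1) ∧ ◇p1, w0
2. ¬(◇◇¬p1 → ◇¬p1), w0   [∧-rule on 1]
3. ◇p1, w0   [∧-rule on 1]
4. ◇◇¬p1, w0   [¬→-rule on 2]
5. ¬◇¬p1, w0   [¬→-rule on 2]
6. p1, w0   [¬◇-rule on 5 via w0Rw0]
7. p1, w1   [◇-rule on 3: fresh world w1, w0Rw1]
8. ◇¬p1, w2   [◇-rule on 4: fresh world w2, w0Rw2]
9. p1, w2   [¬◇-rule on 5 via w0Rw2]
10. ¬p1, w3   [◇-rule on 8: fresh world w3, w2Rw3]
11. p1, w3   [¬◇-rule on 5 via w0Rw3]
Accessibility: w0Rw0, w0Rw1, w0Rw2, w0Rw3, w1Rw1, w2Rw2, w2Rw3, w3Rw3
Branch closes: p1 and ¬p1 both at w3.
Every branch closes (one shown): unsatisfiable in S4, hence also in S5 (every S5-frame is an S4-frame).
T-tableau for the formula:
1. ¬(◇◇¬p1 → ◇¬p1) ∧ ◇p1, w0
2. ¬(◇◇¬p1 → ◇¬p1), w0   [∧-rule on 1]
3. ◇p1, w0   [∧-rule on 1]
4. ◇◇¬p1, w0   [¬→-rule on 2]
5. ¬◇¬p1, w0   [¬→-rule on 2]
6. p1, w0   [¬◇-rule on 5 via w0Rw0]
7. p1, w1   [◇-rule on 3: fresh world w1, w0Rw1]
8. ◇¬p1, w2   [◇-rule on 4: fresh world w2, w0Rw2]
9. p1, w2   [¬◇-rule on 5 via w0Rw2]
10. ¬p1, w3   [◇-rule on 8: fresh world w3, w2Rw3]
Accessibility: w0Rw0, w0Rw1, w0Rw2, w1Rw1, w2Rw2, w2Rw3, w3Rw3
Complete open branch: satisfiable in T, hence also in K (this T-model is also a K-model).

K, T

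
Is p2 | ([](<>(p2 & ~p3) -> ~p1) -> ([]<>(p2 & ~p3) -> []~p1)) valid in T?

Yes, valid

Tableau for the negation ~(p2 | ([](<>(p2 & ~p3) -> ~p1) -> ([]<>(p2 & ~p3) -> []~p1))):
1. ~(p2 | ([](<>(p2 & ~p3) -> ~p1) -> ([]<>(p2 & ~p3) -> []~p1))), 0
2. ~p2, 0   [~|-rule on 1]
3. ~([](<>(p2 & ~p3) -> ~p1) -> ([]<>(p2 & ~p3) -> []~p1)), 0   [~|-rule on 1]
4. [](<>(p2 & ~p3) -> ~p1), 0   [~->-rule on 3]
5. ~([]<>(p2 & ~p3) -> []~p1), 0   [~->-rule on 3]
6. []<>(p2 & ~p3), 0   [~->-rule on 5]
7. ~[]~p1, 0   [~->-rule on 5]
8. <>(p2 & ~p3) -> ~p1, 0   [[]-rule on 4 via 0R0]
9. <>(p2 & ~p3), 0   [[]-rule on 6 via 0R0]
10. ~p1, 0   [->-rule on 8 (branches; this branch)]
11. p1, 1   [~[]-rule on 7: fresh world 1, 0R1]
12. <>(p2 & ~p3) -> ~p1, 1   [[]-rule on 4 via 0R1]
13. <>(p2 & ~p3), 1   [[]-rule on 6 via 0R1]
14. ~<>(p2 & ~p3), 1   [->-rule on 12 (branches; this branch)]
15. ~(p2 & ~p3), 1   [~<>-rule on 14 via 1R1]
16. p3, 1   [~&-rule on 15 (branches; this branch)]
17. p2 & ~p3, 2   [<>-rule on 9: fresh world 2, 0R2]
18. p2, 2   [&-rule on 17]
19. ~p3, 2   [&-rule on 17]
20. <>(p2 & ~p3) -> ~p1, 2   [[]-rule on 4 via 0R2]
21. <>(p2 & ~p3), 2   [[]-rule on 6 via 0R2]
22. ~p1, 2   [->-rule on 20 (branches; this branch)]
23. p2 & ~p3, 3   [<>-rule on 13: fresh world 3, 1R3]
24. p2, 3   [&-rule on 23]
25. ~p3, 3   [&-rule on 23]
26. ~(p2 & ~p3), 3   [~<>-rule on 14 via 1R3]
27. p3, 3   [~&-rule on 26 (branches; this branch)]
Accessibility: 0R0, 0R1, 0R2, 1R1, 1R3, 2R2, 3R3
Branch closes: p3 and ~p3 both at 3.
Every branch of the negation's tableau closes; the branch above is one of them.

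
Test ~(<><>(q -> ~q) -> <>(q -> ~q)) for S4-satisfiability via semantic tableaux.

Unsatisfiable (every branch closes)

1. ~(<><>(q -> ~q) -> <>(q -> ~q)), w0
2. <><>(q -> ~q), w0   [~->-rule on 1]
3. ~<>(q -> ~q), w0   [~->-rule on 1]
4. ~(q -> ~q), w0   [~<>-rule on 3 via w0Rw0]
5. q, w0   [~->-rule on 4]
6. <>(q -> ~q), w1   [<>-rule on 2: fresh world w1, w0Rw1]
7. ~(q -> ~q), w1   [~<>-rule on 3 via w0Rw1]
8. q, w1   [~->-rule on 7]
9. q -> ~q, w2   [<>-rule on 6: fresh world w2, w1Rw2]
10. ~(q -> ~q), w2   [~<>-rule on 3 via w0Rw2]
11. q, w2   [~->-rule on 10]
12. ~q, w2   [->-rule on 9 (branches; this branch)]
Accessibility: w0Rw0, w0Rw1, w0Rw2, w1Rw1, w1Rw2, w2Rw2
Branch closes: q and ~q both at w2.
Every branch closes; the branch above is one of them.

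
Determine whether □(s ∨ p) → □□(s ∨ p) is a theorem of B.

Tableau for the negation ¬(□(s ∨ p) → □□(s ∨ p)):
1. ¬(□(s ∨ p) → □□(s ∨ p)), w0
2. □(s ∨ p), w0
3. ¬□□(s ∨ p), w0
4. s ∨ p, w0
5. p, w0
6. ¬□(s ∨ p), w1
7. s ∨ p, w1
8. p, w1
9. ¬(s ∨ p), w2
10. ¬s, w2
11. ¬p, w2
Accessibility: w0Rw0, w0Rw1, w1Rw0, w1Rw1, w1Rw2, w2Rw1, w2Rw2
The negation has an open branch (countermodel exists).

Not valid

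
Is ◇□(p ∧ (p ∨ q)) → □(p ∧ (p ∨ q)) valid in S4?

No, not valid

Tableau for the negation ¬(◇□(p ∧ (p ∨ q)) → □(p ∧ (p ∨ q))):
1. ¬(◇□(p ∧ (p ∨ q)) → □(p ∧ (p ∨ q))), w0
2. ◇□(p ∧ (p ∨ q)), w0   [¬→-rule on 1]
3. ¬□(p ∧ (p ∨ q)), w0   [¬→-rule on 1]
4. □(p ∧ (p ∨ q)), w1   [◇-rule on 2: fresh world w1, w0Rw1]
5. p ∧ (p ∨ q), w1   [□-rule on 4 via w1Rw1]
6. p, w1   [∧-rule on 5]
7. p ∨ q, w1   [∧-rule on 5]
8. q, w1   [∨-rule on 7 (branches; this branch)]
9. ¬(p ∧ (p ∨ q)), w2   [¬□-rule on 3: fresh world w2, w0Rw2]
10. ¬(p ∨ q), w2   [¬∧-rule on 9 (branches; this branch)]
11. ¬p, w2   [¬∨-rule on 10]
12. ¬q, w2   [¬∨-rule on 10]
Accessibility: w0Rw0, w0Rw1, w0Rw2, w1Rw1, w2Rw2
The negation has an open branch (countermodel exists).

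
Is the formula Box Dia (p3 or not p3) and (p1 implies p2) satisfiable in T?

Satisfiable (open branch found)

1. Box Dia (p3 or not p3) and (p1 implies p2), 0
2. Box Dia (p3 or not p3), 0   [and-rule on 1]
3. p1 implies p2, 0   [and-rule on 1]
4. Dia (p3 or not p3), 0   [Box-rule on 2 via 0R0]
5. p2, 0   [implies-rule on 3 (branches; this branch)]
6. p3 or not p3, 1   [Dia-rule on 4: fresh world 1, 0R1]
7. Dia (p3 or not p3), 1   [Box-rule on 2 via 0R1]
8. not p3, 1   [or-rule on 6 (branches; this branch)]
9. p3 or not p3, 2   [Dia-rule on 7: fresh world 2, 1R2]
10. not p3, 2   [or-rule on 9 (branches; this branch)]
Accessibility: 0R0, 0R1, 1R1, 1R2, 2R2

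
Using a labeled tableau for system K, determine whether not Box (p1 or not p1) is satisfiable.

1. not Box (p1 or not p1), u
2. not (p1 or not p1), v   [neg-Box-rule on 1: fresh world v, uRv]
3. not p1, v   [neg-or-rule on 2]
4. p1, v   [neg-or-rule on 2]
Accessibility: uRv
Branch closes: p1 and not p1 both at v.
All branches of the tableau close; one closing branch shown above.

No, unsatisfiable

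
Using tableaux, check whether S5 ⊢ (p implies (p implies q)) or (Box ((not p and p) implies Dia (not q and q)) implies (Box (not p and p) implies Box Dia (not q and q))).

Valid

Tableau for the negation not ((p implies (p implies q)) or (Box ((not p and p) implies Dia (not q and q)) implies (Box (not p and p) implies Box Dia (not q and q)))):
1. not ((p implies (p implies q)) or (Box ((not p and p) implies Dia (not q and q)) implies (Box (not p and p) implies Box Dia (not q and q)))), w0
2. not (p implies (p implies q)), w0
3. not (Box ((not p and p) implies Dia (not q and q)) implies (Box (not p and p) implies Box Dia (not q and q))), w0
4. p, w0
5. not (p implies q), w0
6. Box ((not p and p) implies Dia (not q and q)), w0
7. not (Box (not p and p) implies Box Dia (not q and q)), w0
8. not q, w0
9. Box (not p and p), w0
10. not Box Dia (not q and q), w0
11. (not p and p) implies Dia (not q and q), w0
12. not p and p, w0
13. not p, w0
Accessibility: w0Rw0
Branch closes: p and not p both at w0.
All branches of the negation close; one closing branch shown above.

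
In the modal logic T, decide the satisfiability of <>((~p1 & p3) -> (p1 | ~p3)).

1. <>((~p1 & p3) -> (p1 | ~p3)), w0
2. (~p1 & p3) -> (p1 | ~p3), w1   [<>-rule on 1: fresh world w1, w0Rw1]
3. p1 | ~p3, w1   [->-rule on 2 (branches; this branch)]
4. ~p3, w1   [|-rule on 3 (branches; this branch)]
Accessibility: w0Rw0, w0Rw1, w1Rw1

Satisfiable (open branch found)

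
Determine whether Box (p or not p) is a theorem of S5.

Tableau for the negation not Box (p or not p):
1. not Box (p or not p), w0
2. not (p or not p), w1
3. not p, w1
4. p, w1
Accessibility: w0Rw0, w0Rw1, w1Rw0, w1Rw1
Branch closes: p and not p both at w1.
All branches of the negation close; one closing branch shown above.

Yes, valid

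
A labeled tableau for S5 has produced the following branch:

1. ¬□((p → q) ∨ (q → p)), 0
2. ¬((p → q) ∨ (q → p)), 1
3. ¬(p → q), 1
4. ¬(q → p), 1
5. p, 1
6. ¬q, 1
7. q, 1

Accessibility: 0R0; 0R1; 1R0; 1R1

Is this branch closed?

Closed

Both q and ¬q appear at 1.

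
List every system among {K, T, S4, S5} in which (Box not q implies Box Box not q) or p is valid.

S4, S5

S4-tableau for the negation not ((Box not q implies Box Box not q) or p):
1. not ((Box not q implies Box Box not q) or p), u
2. not (Box not q implies Box Box not q), u
3. not p, u
4. Box not q, u
5. not Box Box not q, u
6. not q, u
7. not Box not q, v
8. not q, v
9. q, w
10. not q, w
Accessibility: uRu, uRv, uRw, vRv, vRw, wRw
Branch closes: q and not q both at w.
Every branch closes (one shown): valid in S4, hence also in S5 (every theorem of S4 is a theorem of S5).
T-tableau for the negation not ((Box not q implies Box Box not q) or p):
1. not ((Box not q implies Box Box not q) or p), u
2. not (Box not q implies Box Box not q), u
3. not p, u
4. Box not q, u
5. not Box Box not q, u
6. not q, u
7. not Box not q, v
8. not q, v
9. q, w
Accessibility: uRu, uRv, vRv, vRw, wRw
Complete open branch: countermodel on a T-frame, so not valid in T, nor in K (the same frame is also a K-frame).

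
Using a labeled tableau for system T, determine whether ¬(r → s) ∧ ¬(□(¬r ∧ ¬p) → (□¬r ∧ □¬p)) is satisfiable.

1. ¬(r → s) ∧ ¬(□(¬r ∧ ¬p) → (□¬r ∧ □¬p)), w0
2. ¬(r → s), w0   [∧-rule on 1]
3. ¬(□(¬r ∧ ¬p) → (□¬r ∧ □¬p)), w0   [∧-rule on 1]
4. r, w0   [¬→-rule on 2]
5. ¬s, w0   [¬→-rule on 2]
6. □(¬r ∧ ¬p), w0   [¬→-rule on 3]
7. ¬(□¬r ∧ □¬p), w0   [¬→-rule on 3]
8. ¬r ∧ ¬p, w0   [□-rule on 6 via w0Rw0]
9. ¬r, w0   [∧-rule on 8]
10. ¬p, w0   [∧-rule on 8]
Accessibility: w0Rw0
Branch closes: r and ¬r both at w0.
Every branch closes; the branch above is one of them.

Unsatisfiable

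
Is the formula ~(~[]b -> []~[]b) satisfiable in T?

Satisfiable

1. ~(~[]b -> []~[]b), 0
2. ~[]b, 0
3. ~[]~[]b, 0
4. ~b, 1
5. []b, 2
6. b, 2
Accessibility: 0R0, 0R1, 0R2, 1R1, 2R2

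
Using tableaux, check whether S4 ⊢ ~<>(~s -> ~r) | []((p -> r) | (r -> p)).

Valid

Tableau for the negation ~(~<>(~s -> ~r) | []((p -> r) | (r -> p))):
1. ~(~<>(~s -> ~r) | []((p -> r) | (r -> p))), w0
2. <>(~s -> ~r), w0
3. ~[]((p -> r) | (r -> p)), w0
4. ~s -> ~r, w1
5. ~r, w1
6. ~((p -> r) | (r -> p)), w2
7. ~(p -> r), w2
8. ~(r -> p), w2
9. p, w2
10. ~r, w2
11. r, w2
12. ~p, w2
Accessibility: w0Rw0, w0Rw1, w0Rw2, w1Rw1, w2Rw2
Branch closes: r and ~r both at w2.
Every branch of the negation's tableau closes; the branch above is one of them.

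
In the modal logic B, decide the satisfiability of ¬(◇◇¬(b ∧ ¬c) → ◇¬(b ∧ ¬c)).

1. ¬(◇◇¬(b ∧ ¬c) → ◇¬(b ∧ ¬c)), w0
2. ◇◇¬(b ∧ ¬c), w0   [¬→-rule on 1]
3. ¬◇¬(b ∧ ¬c), w0   [¬→-rule on 1]
4. b ∧ ¬c, w0   [¬◇-rule on 3 via w0Rw0]
5. b, w0   [∧-rule on 4]
6. ¬c, w0   [∧-rule on 4]
7. ◇¬(b ∧ ¬c), w1   [◇-rule on 2: fresh world w1, w0Rw1]
8. b ∧ ¬c, w1   [¬◇-rule on 3 via w0Rw1]
9. b, w1   [∧-rule on 8]
10. ¬c, w1   [∧-rule on 8]
11. ¬(b ∧ ¬c), w2   [◇-rule on 7: fresh world w2, w1Rw2]
12. c, w2   [¬∧-rule on 11 (branches; this branch)]
Accessibility: w0Rw0, w0Rw1, w1Rw0, w1Rw1, w1Rw2, w2Rw1, w2Rw2

Yes, satisfiable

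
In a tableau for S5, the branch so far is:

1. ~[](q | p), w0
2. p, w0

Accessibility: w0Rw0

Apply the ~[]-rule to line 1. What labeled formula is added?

a fresh world w1 with w0Rw1, and ~(q | p) at w1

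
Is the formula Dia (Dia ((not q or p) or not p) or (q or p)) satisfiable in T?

Yes, satisfiable

1. Dia (Dia ((not q or p) or not p) or (q or p)), u
2. Dia ((not q or p) or not p) or (q or p), v
3. q or p, v
4. p, v
Accessibility: uRu, uRv, vRv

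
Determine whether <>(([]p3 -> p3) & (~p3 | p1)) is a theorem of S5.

Tableau for the negation ~<>(([]p3 -> p3) & (~p3 | p1)):
1. ~<>(([]p3 -> p3) & (~p3 | p1)), w0
2. ~(([]p3 -> p3) & (~p3 | p1)), w0   [~<>-rule on 1 via w0Rw0]
3. ~(~p3 | p1), w0   [~&-rule on 2 (branches; this branch)]
4. p3, w0   [~|-rule on 3]
5. ~p1, w0   [~|-rule on 3]
Accessibility: w0Rw0
The negation has an open branch (countermodel exists).

Not valid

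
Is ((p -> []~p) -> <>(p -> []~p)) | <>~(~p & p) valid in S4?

Tableau for the negation ~(((p -> []~p) -> <>(p -> []~p)) | <>~(~p & p)):
1. ~(((p -> []~p) -> <>(p -> []~p)) | <>~(~p & p)), w0
2. ~((p -> []~p) -> <>(p -> []~p)), w0   [~|-rule on 1]
3. ~<>~(~p & p), w0   [~|-rule on 1]
4. p -> []~p, w0   [~->-rule on 2]
5. ~<>(p -> []~p), w0   [~->-rule on 2]
6. ~p & p, w0   [~<>-rule on 3 via w0Rw0]
7. ~p, w0   [&-rule on 6]
8. p, w0   [&-rule on 6]
Accessibility: w0Rw0
Branch closes: p and ~p both at w0.
Every branch of the negation's tableau closes; the branch above is one of them.

Valid in S4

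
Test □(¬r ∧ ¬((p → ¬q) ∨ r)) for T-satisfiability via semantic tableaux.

Satisfiable (open branch found)

1. □(¬r ∧ ¬((p → ¬q) ∨ r)), u
2. ¬r ∧ ¬((p → ¬q) ∨ r), u
3. ¬r, u
4. ¬((p → ¬q) ∨ r), u
5. ¬(p → ¬q), u
6. p, u
7. q, u
Accessibility: uRu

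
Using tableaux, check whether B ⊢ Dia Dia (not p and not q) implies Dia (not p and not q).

Not valid

Tableau for the negation not (Dia Dia (not p and not q) implies Dia (not p and not q)):
1. not (Dia Dia (not p and not q) implies Dia (not p and not q)), 0
2. Dia Dia (not p and not q), 0
3. not Dia (not p and not q), 0
4. not (not p and not q), 0
5. q, 0
6. Dia (not p and not q), 1
7. not (not p and not q), 1
8. q, 1
9. not p and not q, 2
10. not p, 2
11. not q, 2
Accessibility: 0R0, 0R1, 1R0, 1R1, 1R2, 2R1, 2R2
The negation has an open branch (countermodel exists).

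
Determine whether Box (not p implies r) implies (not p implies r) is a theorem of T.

Tableau for the negation not (Box (not p implies r) implies (not p implies r)):
1. not (Box (not p implies r) implies (not p implies r)), u
2. Box (not p implies r), u   [neg-implies-rule on 1]
3. not (not p implies r), u   [neg-implies-rule on 1]
4. not p, u   [neg-implies-rule on 3]
5. not r, u   [neg-implies-rule on 3]
6. not p implies r, u   [Box-rule on 2 via uRu]
7. r, u   [implies-rule on 6 (branches; this branch)]
Accessibility: uRu
Branch closes: r and not r both at u.
Every branch of the negation's tableau closes; the branch above is one of them.

Valid in T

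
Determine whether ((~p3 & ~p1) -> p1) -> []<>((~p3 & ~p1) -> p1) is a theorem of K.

Tableau for the negation ~(((~p3 & ~p1) -> p1) -> []<>((~p3 & ~p1) -> p1)):
1. ~(((~p3 & ~p1) -> p1) -> []<>((~p3 & ~p1) -> p1)), 0
2. (~p3 & ~p1) -> p1, 0
3. ~[]<>((~p3 & ~p1) -> p1), 0
4. p1, 0
5. ~<>((~p3 & ~p1) -> p1), 1
Accessibility: 0R1
The negation has an open branch (countermodel exists).

No, not valid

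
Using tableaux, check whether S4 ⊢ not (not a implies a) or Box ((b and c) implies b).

Tableau for the negation not (not (not a implies a) or Box ((b and c) implies b)):
1. not (not (not a implies a) or Box ((b and c) implies b)), 0
2. not a implies a, 0
3. not Box ((b and c) implies b), 0
4. a, 0
5. not ((b and c) implies b), 1
6. b and c, 1
7. not b, 1
8. b, 1
9. c, 1
Accessibility: 0R0, 0R1, 1R1
Branch closes: b and not b both at 1.
All branches of the negation close; one closing branch shown above.

Valid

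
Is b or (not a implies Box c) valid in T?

Invalid (countermodel exists)

Tableau for the negation not (b or (not a implies Box c)):
1. not (b or (not a implies Box c)), 0
2. not b, 0
3. not (not a implies Box c), 0
4. not a, 0
5. not Box c, 0
6. not c, 1
Accessibility: 0R0, 0R1, 1R1
The negation has an open branch (countermodel exists).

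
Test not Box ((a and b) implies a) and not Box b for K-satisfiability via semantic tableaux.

No, unsatisfiable

1. not Box ((a and b) implies a) and not Box b, w0
2. not Box ((a and b) implies a), w0
3. not Box b, w0
4. not ((a and b) implies a), w1
5. a and b, w1
6. not a, w1
7. a, w1
8. b, w1
Accessibility: w0Rw1
Branch closes: a and not a both at w1.
Every branch closes; the branch above is one of them.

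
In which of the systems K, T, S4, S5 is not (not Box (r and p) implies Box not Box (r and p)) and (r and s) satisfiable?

K, T, S4

S4-tableau for the formula:
1. not (not Box (r and p) implies Box not Box (r and p)) and (r and s), u
2. not (not Box (r and p) implies Box not Box (r and p)), u
3. r and s, u
4. not Box (r and p), u
5. not Box not Box (r and p), u
6. r, u
7. s, u
8. not (r and p), v
9. not p, v
10. Box (r and p), w
11. r and p, w
12. r, w
13. p, w
Accessibility: uRu, uRv, uRw, vRv, wRw
Complete open branch: satisfiable in S4, hence also in K, T (this S4-model is also a K-model and a T-model).
S5-tableau for the formula:
1. not (not Box (r and p) implies Box not Box (r and p)) and (r and s), u
2. not (not Box (r and p) implies Box not Box (r and p)), u
3. r and s, u
4. not Box (r and p), u
5. not Box not Box (r and p), u
6. r, u
7. s, u
8. not (r and p), v
9. not p, v
10. Box (r and p), w
11. r and p, u
12. p, u
13. r and p, v
14. r, v
15. p, v
Accessibility: uRu, uRv, uRw, vRu, vRv, vRw, wRu, wRv, wRw
Branch closes: p and not p both at v.
Every branch closes (one shown): unsatisfiable in S5.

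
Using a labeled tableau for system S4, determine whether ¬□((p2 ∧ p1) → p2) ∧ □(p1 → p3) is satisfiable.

Unsatisfiable (every branch closes)

1. ¬□((p2 ∧ p1) → p2) ∧ □(p1 → p3), w0
2. ¬□((p2 ∧ p1) → p2), w0   [∧-rule on 1]
3. □(p1 → p3), w0   [∧-rule on 1]
4. p1 → p3, w0   [□-rule on 3 via w0Rw0]
5. p3, w0   [→-rule on 4 (branches; this branch)]
6. ¬((p2 ∧ p1) → p2), w1   [¬□-rule on 2: fresh world w1, w0Rw1]
7. p2 ∧ p1, w1   [¬→-rule on 6]
8. ¬p2, w1   [¬→-rule on 6]
9. p2, w1   [∧-rule on 7]
10. p1, w1   [∧-rule on 7]
Accessibility: w0Rw0, w0Rw1, w1Rw1
Branch closes: p2 and ¬p2 both at w1.
(One branch shown.) All branches close.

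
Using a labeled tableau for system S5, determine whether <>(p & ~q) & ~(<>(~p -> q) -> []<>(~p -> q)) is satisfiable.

1. <>(p & ~q) & ~(<>(~p -> q) -> []<>(~p -> q)), 0
2. <>(p & ~q), 0   [&-rule on 1]
3. ~(<>(~p -> q) -> []<>(~p -> q)), 0   [&-rule on 1]
4. <>(~p -> q), 0   [~->-rule on 3]
5. ~[]<>(~p -> q), 0   [~->-rule on 3]
6. p & ~q, 1   [<>-rule on 2: fresh world 1, 0R1]
7. p, 1   [&-rule on 6]
8. ~q, 1   [&-rule on 6]
9. ~p -> q, 2   [<>-rule on 4: fresh world 2, 0R2]
10. q, 2   [->-rule on 9 (branches; this branch)]
11. ~<>(~p -> q), 3   [~[]-rule on 5: fresh world 3, 0R3]
12. ~(~p -> q), 0   [~<>-rule on 11 via 3R0]
13. ~p, 0   [~->-rule on 12]
14. ~q, 0   [~->-rule on 12]
15. ~(~p -> q), 1   [~<>-rule on 11 via 3R1]
16. ~p, 1   [~->-rule on 15]
Accessibility: 0R0, 0R1, 0R2, 0R3, 1R0, 1R1, 1R2, 1R3, 2R0, 2R1, 2R2, 2R3, 3R0, 3R1, 3R2, 3R3
Branch closes: p and ~p both at 1.
Every branch closes; the branch above is one of them.

Unsatisfiable (every branch closes)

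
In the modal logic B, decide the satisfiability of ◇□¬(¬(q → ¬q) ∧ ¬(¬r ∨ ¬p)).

Satisfiable (open branch found)

1. ◇□¬(¬(q → ¬q) ∧ ¬(¬r ∨ ¬p)), w0
2. □¬(¬(q → ¬q) ∧ ¬(¬r ∨ ¬p)), w1   [◇-rule on 1: fresh world w1, w0Rw1]
3. ¬(¬(q → ¬q) ∧ ¬(¬r ∨ ¬p)), w0   [□-rule on 2 via w1Rw0]
4. ¬(¬(q → ¬q) ∧ ¬(¬r ∨ ¬p)), w1   [□-rule on 2 via w1Rw1]
5. ¬r ∨ ¬p, w0   [¬∧-rule on 3 (branches; this branch)]
6. ¬r ∨ ¬p, w1   [¬∧-rule on 4 (branches; this branch)]
7. ¬p, w0   [∨-rule on 5 (branches; this branch)]
8. ¬p, w1   [∨-rule on 6 (branches; this branch)]
Accessibility: w0Rw0, w0Rw1, w1Rw0, w1Rw1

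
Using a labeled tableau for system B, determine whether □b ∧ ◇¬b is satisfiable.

Unsatisfiable (every branch closes)

1. □b ∧ ◇¬b, u
2. □b, u
3. ◇¬b, u
4. b, u
5. ¬b, v
6. b, v
Accessibility: uRu, uRv, vRu, vRv
Branch closes: b and ¬b both at v.
All branches of the tableau close; one closing branch shown above.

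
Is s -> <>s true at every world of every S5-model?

Tableau for the negation ~(s -> <>s):
1. ~(s -> <>s), w0
2. s, w0   [~->-rule on 1]
3. ~<>s, w0   [~->-rule on 1]
4. ~s, w0   [~<>-rule on 3 via w0Rw0]
Accessibility: w0Rw0
Branch closes: s and ~s both at w0.
All branches of the negation close; one closing branch shown above.

Yes, valid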